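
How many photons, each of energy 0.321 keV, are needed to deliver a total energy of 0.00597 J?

Per-photon energy: E = 5.143 × 10^-17 J (from energy = 0.321 keV).
N = E_total / E_photon = 0.00597 J / 5.143 × 10^-17 J = 1.16 × 10^14.

1.16 × 10^14 photons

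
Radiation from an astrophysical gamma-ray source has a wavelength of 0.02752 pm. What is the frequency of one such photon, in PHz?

1.09e7 PHz

Use c = 2.99792458e8 m/s.
First convert: λ = 0.02752 pm = 2.752e-14 m.
Apply f = c/λ: f = 1.089e22 Hz.
Converting to PHz: f = 1.089e7 PHz ≈ 1.09e7 PHz.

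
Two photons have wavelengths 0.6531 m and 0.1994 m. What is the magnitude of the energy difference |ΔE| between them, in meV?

4.32·10^-3 meV

Using E = hc/λ: E₁ = 3.0416·10^-25 J, E₂ = 9.9621·10^-25 J.
|ΔE| = |3.0416·10^-25 − 9.9621·10^-25| = 6.92·10^-25 J = 4.32·10^-3 meV.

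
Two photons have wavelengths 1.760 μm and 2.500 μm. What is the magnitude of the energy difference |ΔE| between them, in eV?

Using E = hc/λ: E₁ = 1.1287e-19 J, E₂ = 7.9458e-20 J.
|ΔE| = |1.1287e-19 − 7.9458e-20| = 3.34e-20 J = 0.209 eV.

0.209 eV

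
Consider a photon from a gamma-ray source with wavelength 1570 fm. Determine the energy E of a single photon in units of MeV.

(h = 6.62607015e-34 J·s, c = 2.99792458e8 m/s, 1 eV = 1.602176634e-19 J.)
Convert to SI: λ = 1570 fm = 1.57e-12 m.
The photon relation is E = hc/λ, giving E = 1.265e-13 J.
Converting to MeV: E = 0.7897 MeV ≈ 0.790 MeV.

0.790 MeV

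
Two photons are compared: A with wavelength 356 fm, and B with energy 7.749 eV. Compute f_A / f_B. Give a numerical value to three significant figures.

f_A = 8.421·10^20 Hz (from wavelength = 356 fm, via f = c/λ).
f_B = 1.874·10^15 Hz (from energy = 7.749 eV, via f = E/h).
Ratio = 8.421·10^20 / 1.874·10^15 = 4.49·10^5.

4.49·10^5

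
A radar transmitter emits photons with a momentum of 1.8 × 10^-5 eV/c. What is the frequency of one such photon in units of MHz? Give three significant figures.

4350 MHz

Use h = 6.62607015 × 10^-34 J·s, c = 2.99792458 × 10^8 m/s, 1 eV = 1.602176634 × 10^-19 J.
First convert: p = 1.8 × 10^-5 eV/c = 9.6197 × 10^-33 kg·m/s.
For a photon f = pc/h, so f = 4.352 × 10^9 Hz.
Converting to MHz: f = 4352 MHz ≈ 4350 MHz.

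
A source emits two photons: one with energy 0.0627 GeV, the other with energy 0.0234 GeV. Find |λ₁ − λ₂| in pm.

0.0332 pm

Using λ = hc/E: λ₁ = 1.977e-14 m, λ₂ = 5.298e-14 m.
|Δλ| = |1.977e-14 − 5.298e-14| = 3.32e-14 m = 0.0332 pm.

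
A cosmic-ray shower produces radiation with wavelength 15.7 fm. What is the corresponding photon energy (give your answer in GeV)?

Use h = 6.62607015e-34 J·s, c = 2.99792458e8 m/s, 1 eV = 1.602176634e-19 J.
In SI units: λ = 15.7 fm = 1.57e-14 m.
Apply E = hc/λ: E = 1.265e-11 J.
Converting to GeV: E = 0.07897 GeV ≈ 0.0790 GeV.

0.0790 GeV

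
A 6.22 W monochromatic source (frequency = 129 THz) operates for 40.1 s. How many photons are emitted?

Total energy: E_total = P·t = 6.22 × 40.1 = 249.4 J.
Per-photon energy: E = 8.548·10^-20 J.
N = E_total / E_photon = 2.92·10^21.

2.92·10^21 photons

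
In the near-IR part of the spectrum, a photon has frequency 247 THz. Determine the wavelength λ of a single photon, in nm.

Use c = 2.99792458e8 m/s.
First convert: f = 247 THz = 2.47e14 Hz.
Since λ = c/f for a photon, λ = 1.214e-6 m.
Converting to nm: λ = 1214 nm ≈ 1210 nm.

1210 nm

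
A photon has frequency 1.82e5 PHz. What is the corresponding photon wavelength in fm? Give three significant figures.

1650 fm

Use c = 2.99792458e8 m/s.
In SI units: f = 1.82e5 PHz = 1.82e20 Hz.
For a photon λ = c/f, so λ = 1.647e-12 m.
Converting to fm: λ = 1647 fm ≈ 1650 fm.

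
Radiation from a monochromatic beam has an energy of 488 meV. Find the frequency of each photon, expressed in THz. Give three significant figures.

118 THz

In SI units: E = 488 meV = 7.8186e-20 J.
For a photon f = E/h, so f = 1.180e14 Hz.
Converting to THz: f = 118.0 THz ≈ 118 THz.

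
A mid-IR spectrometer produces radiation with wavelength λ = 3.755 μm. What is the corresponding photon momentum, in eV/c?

0.330 eV/c

(h = 6.62607015e-34 J·s, c = 2.99792458e8 m/s, 1 eV = 1.602176634e-19 J.)
In SI units: λ = 3.755 μm = 3.755e-6 m.
Since p = h/λ for a photon, p = 1.765e-28 kg·m/s.
Converting to eV/c: p = 0.3302 eV/c ≈ 0.330 eV/c.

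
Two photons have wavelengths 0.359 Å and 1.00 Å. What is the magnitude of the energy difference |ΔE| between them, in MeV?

Using E = hc/λ: E₁ = 5.533e-15 J, E₂ = 1.986e-15 J.
|ΔE| = |5.533e-15 − 1.986e-15| = 3.55e-15 J = 0.0221 MeV.

0.0221 MeV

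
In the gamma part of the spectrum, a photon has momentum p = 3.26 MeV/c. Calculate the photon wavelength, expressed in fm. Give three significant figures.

380 fm

Take h = 6.62607015e-34 J·s, c = 2.99792458e8 m/s, 1 eV = 1.602176634e-19 J.
First convert: p = 3.26 MeV/c = 1.7422e-21 kg·m/s.
Apply λ = h/p: λ = 3.803e-13 m.
Converting to fm: λ = 380.3 fm ≈ 380 fm.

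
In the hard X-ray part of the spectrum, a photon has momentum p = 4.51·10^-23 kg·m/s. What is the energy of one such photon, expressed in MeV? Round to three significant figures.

Take c = 2.99792458·10^8 m/s, 1 eV = 1.602176634·10^-19 J.
Since E = pc for a photon, E = 1.352·10^-14 J.
Converting to MeV: E = 0.08439 MeV ≈ 0.0844 MeV.

0.0844 MeV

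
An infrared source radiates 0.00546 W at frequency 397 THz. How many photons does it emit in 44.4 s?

Total energy: E_total = P·t = 0.00546 × 44.4 = 0.2424 J.
Per-photon energy: E = 2.631e-19 J.
N = E_total / E_photon = 9.22e17.

9.22e17 photons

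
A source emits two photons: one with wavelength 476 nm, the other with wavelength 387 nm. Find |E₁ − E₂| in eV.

0.599 eV

Using E = hc/λ: E₁ = 4.173 × 10^-19 J, E₂ = 5.133 × 10^-19 J.
|ΔE| = |4.173 × 10^-19 − 5.133 × 10^-19| = 9.60 × 10^-20 J = 0.599 eV.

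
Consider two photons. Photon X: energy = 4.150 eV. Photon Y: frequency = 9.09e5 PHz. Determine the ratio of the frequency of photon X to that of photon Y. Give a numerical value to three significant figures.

1.10e-6

f_X = 1.003e15 Hz (from energy = 4.150 eV, via f = E/h).
f_Y = 9.090e20 Hz (from frequency = 9.09e5 PHz, via f given directly).
Ratio = 1.003e15 / 9.090e20 = 1.10e-6.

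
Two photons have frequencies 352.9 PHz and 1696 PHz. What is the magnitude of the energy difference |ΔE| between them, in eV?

Using E = hf: E₁ = 2.3383 × 10^-16 J, E₂ = 1.1238 × 10^-15 J.
|ΔE| = |2.3383 × 10^-16 − 1.1238 × 10^-15| = 8.90 × 10^-16 J = 5550 eV.

5550 eV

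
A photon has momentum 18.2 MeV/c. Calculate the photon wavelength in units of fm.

Take h = 6.62607015e-34 J·s, c = 2.99792458e8 m/s, 1 eV = 1.602176634e-19 J.
In SI units: p = 18.2 MeV/c = 9.7266e-21 kg·m/s.
Apply λ = h/p: λ = 6.812e-14 m.
Converting to fm: λ = 68.12 fm ≈ 68.1 fm.

68.1 fm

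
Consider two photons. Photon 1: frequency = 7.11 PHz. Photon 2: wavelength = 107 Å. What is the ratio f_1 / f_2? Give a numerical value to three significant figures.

0.254

f_1 = 7.110 × 10^15 Hz (from frequency = 7.11 PHz, via f given directly).
f_2 = 2.802 × 10^16 Hz (from wavelength = 107 Å, via f = c/λ).
Ratio = 7.110 × 10^15 / 2.802 × 10^16 = 0.254.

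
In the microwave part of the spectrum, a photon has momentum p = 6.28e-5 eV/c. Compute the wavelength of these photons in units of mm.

Use h = 6.62607015e-34 J·s, c = 2.99792458e8 m/s, 1 eV = 1.602176634e-19 J.
In SI units: p = 6.28e-5 eV/c = 3.3562e-32 kg·m/s.
The photon relation is λ = h/p, giving λ = 0.01974 m.
Converting to mm: λ = 19.74 mm ≈ 19.7 mm.

19.7 mm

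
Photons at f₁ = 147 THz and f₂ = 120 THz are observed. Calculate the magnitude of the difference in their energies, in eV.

Using E = hf: E₁ = 9.740 × 10^-20 J, E₂ = 7.951 × 10^-20 J.
|ΔE| = |9.740 × 10^-20 − 7.951 × 10^-20| = 1.79 × 10^-20 J = 0.112 eV.

0.112 eV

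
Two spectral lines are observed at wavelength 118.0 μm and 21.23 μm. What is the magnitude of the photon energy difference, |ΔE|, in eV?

0.0479 eV

Using E = hc/λ: E₁ = 1.6834 × 10^-21 J, E₂ = 9.3568 × 10^-21 J.
|ΔE| = |1.6834 × 10^-21 − 9.3568 × 10^-21| = 7.67 × 10^-21 J = 0.0479 eV.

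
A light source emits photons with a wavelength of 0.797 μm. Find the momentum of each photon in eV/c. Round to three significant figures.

1.56 eV/c

(h = 6.62607015e-34 J·s, c = 2.99792458e8 m/s, 1 eV = 1.602176634e-19 J.)
First convert: λ = 0.797 μm = 7.97e-7 m.
Since p = h/λ for a photon, p = 8.314e-28 kg·m/s.
Converting to eV/c: p = 1.556 eV/c ≈ 1.56 eV/c.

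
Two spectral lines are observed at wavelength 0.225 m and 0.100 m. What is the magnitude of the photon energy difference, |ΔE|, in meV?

Using E = hc/λ: E₁ = 8.829 × 10^-25 J, E₂ = 1.986 × 10^-24 J.
|ΔE| = |8.829 × 10^-25 − 1.986 × 10^-24| = 1.10 × 10^-24 J = 6.89 × 10^-3 meV.

6.89 × 10^-3 meV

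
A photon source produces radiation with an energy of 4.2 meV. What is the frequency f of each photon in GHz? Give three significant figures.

1020 GHz

First convert: E = 4.2 meV = 6.7291 × 10^-22 J.
Since f = E/h for a photon, f = 1.016 × 10^12 Hz.
Converting to GHz: f = 1016 GHz ≈ 1020 GHz.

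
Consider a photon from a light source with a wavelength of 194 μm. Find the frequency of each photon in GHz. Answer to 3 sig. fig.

Convert to SI: λ = 194 μm = 1.94e-4 m.
Since f = c/λ for a photon, f = 1.545e12 Hz.
Converting to GHz: f = 1545 GHz ≈ 1550 GHz.

1550 GHz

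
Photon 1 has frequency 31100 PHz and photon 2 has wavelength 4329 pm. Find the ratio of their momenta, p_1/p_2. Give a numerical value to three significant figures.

449

p_1 = 6.874 × 10^-23 kg·m/s (from frequency = 31100 PHz, via p = hf/c).
p_2 = 1.531 × 10^-25 kg·m/s (from wavelength = 4329 pm, via p = h/λ).
Ratio = 6.874 × 10^-23 / 1.531 × 10^-25 = 449.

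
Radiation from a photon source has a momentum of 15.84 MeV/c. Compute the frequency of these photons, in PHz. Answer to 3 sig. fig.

Take h = 6.62607015e-34 J·s, c = 2.99792458e8 m/s, 1 eV = 1.602176634e-19 J.
In SI units: p = 15.84 MeV/c = 8.4653e-21 kg·m/s.
For a photon f = pc/h, so f = 3.830e21 Hz.
Converting to PHz: f = 3.830e6 PHz ≈ 3.83e6 PHz.

3.83e6 PHz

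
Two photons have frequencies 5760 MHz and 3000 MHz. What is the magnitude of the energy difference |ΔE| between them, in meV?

Using E = hf: E₁ = 3.817 × 10^-24 J, E₂ = 1.988 × 10^-24 J.
|ΔE| = |3.817 × 10^-24 − 1.988 × 10^-24| = 1.83 × 10^-24 J = 0.0114 meV.

0.0114 meV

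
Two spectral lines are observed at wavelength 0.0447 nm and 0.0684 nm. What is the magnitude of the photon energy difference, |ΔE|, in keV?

Using E = hc/λ: E₁ = 4.444 × 10^-15 J, E₂ = 2.904 × 10^-15 J.
|ΔE| = |4.444 × 10^-15 − 2.904 × 10^-15| = 1.54 × 10^-15 J = 9.61 keV.

9.61 keV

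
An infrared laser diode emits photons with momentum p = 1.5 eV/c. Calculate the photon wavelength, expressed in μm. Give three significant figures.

0.827 μm

Convert to SI: p = 1.5 eV/c = 8.0164 × 10^-28 kg·m/s.
Since λ = h/p for a photon, λ = 8.266 × 10^-7 m.
Converting to μm: λ = 0.8266 μm ≈ 0.827 μm.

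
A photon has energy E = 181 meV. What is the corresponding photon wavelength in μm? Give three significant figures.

6.85 μm

First convert: E = 181 meV = 2.8999 × 10^-20 J.
For a photon λ = hc/E, so λ = 6.850 × 10^-6 m.
Converting to μm: λ = 6.850 μm ≈ 6.85 μm.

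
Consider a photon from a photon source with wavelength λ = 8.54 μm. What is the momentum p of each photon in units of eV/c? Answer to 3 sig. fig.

Use h = 6.62607015 × 10^-34 J·s, c = 2.99792458 × 10^8 m/s, 1 eV = 1.602176634 × 10^-19 J.
Convert to SI: λ = 8.54 μm = 8.54 × 10^-6 m.
Since p = h/λ for a photon, p = 7.759 × 10^-29 kg·m/s.
Converting to eV/c: p = 0.1452 eV/c ≈ 0.145 eV/c.

0.145 eV/c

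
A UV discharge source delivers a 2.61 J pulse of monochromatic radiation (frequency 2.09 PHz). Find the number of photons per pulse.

1.88 × 10^18 photons

Per-photon energy: E = 1.385 × 10^-18 J (from frequency = 2.09 PHz).
N = E_total / E_photon = 2.61 J / 1.385 × 10^-18 J = 1.88 × 10^18.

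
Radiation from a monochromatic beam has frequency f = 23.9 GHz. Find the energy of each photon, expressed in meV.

First convert: f = 23.9 GHz = 2.39e10 Hz.
For a photon E = hf, so E = 1.584e-23 J.
Converting to meV: E = 0.09884 meV ≈ 0.0988 meV.

0.0988 meV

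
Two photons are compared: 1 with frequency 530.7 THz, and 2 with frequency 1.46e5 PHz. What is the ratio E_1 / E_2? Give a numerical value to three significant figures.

E_1 = 3.516e-19 J (from frequency = 530.7 THz, via E = hf).
E_2 = 9.674e-14 J (from frequency = 1.46e5 PHz, via E = hf).
Ratio = 3.516e-19 / 9.674e-14 = 3.63e-6.

3.63e-6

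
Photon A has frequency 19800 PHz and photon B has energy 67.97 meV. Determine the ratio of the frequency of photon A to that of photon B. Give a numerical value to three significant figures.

f_A = 1.980e19 Hz (from frequency = 19800 PHz, via f given directly).
f_B = 1.644e13 Hz (from energy = 67.97 meV, via f = E/h).
Ratio = 1.980e19 / 1.644e13 = 1.20e6.

1.20e6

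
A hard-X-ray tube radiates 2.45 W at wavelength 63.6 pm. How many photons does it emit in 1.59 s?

Total energy: E_total = P·t = 2.45 × 1.59 = 3.896 J.
Per-photon energy: E = 3.123·10^-15 J.
N = E_total / E_photon = 1.25·10^15.

1.25·10^15 photons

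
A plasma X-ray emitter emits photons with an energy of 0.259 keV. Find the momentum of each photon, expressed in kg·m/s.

(c = 2.99792458 × 10^8 m/s, 1 eV = 1.602176634 × 10^-19 J.)
First convert: E = 0.259 keV = 4.1496 × 10^-17 J.
Since p = E/c for a photon, p = 1.384 × 10^-25 kg·m/s.
So p ≈ 1.38 × 10^-25 kg·m/s.

1.38 × 10^-25 kg·m/s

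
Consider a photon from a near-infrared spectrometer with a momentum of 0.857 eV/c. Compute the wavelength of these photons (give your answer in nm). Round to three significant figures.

1450 nm

Use h = 6.62607015e-34 J·s, c = 2.99792458e8 m/s, 1 eV = 1.602176634e-19 J.
First convert: p = 0.857 eV/c = 4.5801e-28 kg·m/s.
The photon relation is λ = h/p, giving λ = 1.447e-6 m.
Converting to nm: λ = 1447 nm ≈ 1450 nm.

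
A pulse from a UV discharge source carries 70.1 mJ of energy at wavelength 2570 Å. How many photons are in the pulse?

Per-photon energy: E = 7.729 × 10^-19 J (from wavelength = 2570 Å).
N = E_total / E_photon = 0.0701 J / 7.729 × 10^-19 J = 9.07 × 10^16.

9.07 × 10^16 photons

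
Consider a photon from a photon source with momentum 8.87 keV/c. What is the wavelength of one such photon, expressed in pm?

140 pm

Take h = 6.62607015·10^-34 J·s, c = 2.99792458·10^8 m/s, 1 eV = 1.602176634·10^-19 J.
In SI units: p = 8.87 keV/c = 4.7404·10^-24 kg·m/s.
The photon relation is λ = h/p, giving λ = 1.398·10^-10 m.
Converting to pm: λ = 139.8 pm ≈ 140 pm.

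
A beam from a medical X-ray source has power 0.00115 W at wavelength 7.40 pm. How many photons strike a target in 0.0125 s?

Total energy: E_total = P·t = 0.00115 × 0.0125 = 1.438e-5 J.
Per-photon energy: E = 2.684e-14 J.
N = E_total / E_photon = 5.36e8.

5.36e8 photons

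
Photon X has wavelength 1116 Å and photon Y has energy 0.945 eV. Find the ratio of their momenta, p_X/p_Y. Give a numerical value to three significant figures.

11.8

p_X = 5.937e-27 kg·m/s (from wavelength = 1116 Å, via p = h/λ).
p_Y = 5.050e-28 kg·m/s (from energy = 0.945 eV, via p = E/c).
Ratio = 5.937e-27 / 5.050e-28 = 11.8.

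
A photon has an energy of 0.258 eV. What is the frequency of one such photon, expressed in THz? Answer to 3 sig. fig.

62.4 THz

Use h = 6.62607015·10^-34 J·s, 1 eV = 1.602176634·10^-19 J.
First convert: E = 0.258 eV = 4.1336·10^-20 J.
Since f = E/h for a photon, f = 6.238·10^13 Hz.
Converting to THz: f = 62.38 THz ≈ 62.4 THz.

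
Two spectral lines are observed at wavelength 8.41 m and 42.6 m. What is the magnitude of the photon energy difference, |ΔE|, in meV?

1.18 × 10^-4 meV

Using E = hc/λ: E₁ = 2.362 × 10^-26 J, E₂ = 4.663 × 10^-27 J.
|ΔE| = |2.362 × 10^-26 − 4.663 × 10^-27| = 1.90 × 10^-26 J = 1.18 × 10^-4 meV.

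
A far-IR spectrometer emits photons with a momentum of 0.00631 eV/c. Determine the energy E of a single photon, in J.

1.01e-21 J

Convert to SI: p = 0.00631 eV/c = 3.3722e-30 kg·m/s.
Since E = pc for a photon, E = 1.011e-21 J.
So E ≈ 1.01e-21 J.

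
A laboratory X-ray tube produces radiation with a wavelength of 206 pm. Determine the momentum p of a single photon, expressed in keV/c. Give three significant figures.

In SI units: λ = 206 pm = 2.06 × 10^-10 m.
Since p = h/λ for a photon, p = 3.217 × 10^-24 kg·m/s.
Converting to keV/c: p = 6.019 keV/c ≈ 6.02 keV/c.

6.02 keV/c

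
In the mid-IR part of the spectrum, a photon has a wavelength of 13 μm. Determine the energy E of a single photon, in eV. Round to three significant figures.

0.0954 eV

Use h = 6.62607015e-34 J·s, c = 2.99792458e8 m/s, 1 eV = 1.602176634e-19 J.
First convert: λ = 13 μm = 1.3e-5 m.
The photon relation is E = hc/λ, giving E = 1.528e-20 J.
Converting to eV: E = 0.09537 eV ≈ 0.0954 eV.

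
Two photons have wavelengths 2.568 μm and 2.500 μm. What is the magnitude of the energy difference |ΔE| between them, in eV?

0.0131 eV

Using E = hc/λ: E₁ = 7.7354e-20 J, E₂ = 7.9458e-20 J.
|ΔE| = |7.7354e-20 − 7.9458e-20| = 2.10e-21 J = 0.0131 eV.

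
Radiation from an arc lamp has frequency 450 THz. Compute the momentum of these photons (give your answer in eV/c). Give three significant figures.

Take h = 6.62607015 × 10^-34 J·s, c = 2.99792458 × 10^8 m/s, 1 eV = 1.602176634 × 10^-19 J.
In SI units: f = 450 THz = 4.5 × 10^14 Hz.
The photon relation is p = hf/c, giving p = 9.946 × 10^-28 kg·m/s.
Converting to eV/c: p = 1.861 eV/c ≈ 1.86 eV/c.

1.86 eV/c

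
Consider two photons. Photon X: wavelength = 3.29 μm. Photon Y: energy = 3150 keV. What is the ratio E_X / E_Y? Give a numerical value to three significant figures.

E_X = 6.038·10^-20 J (from wavelength = 3.29 μm, via E = hc/λ).
E_Y = 5.047·10^-13 J (from energy = 3150 keV, via E given directly).
Ratio = 6.038·10^-20 / 5.047·10^-13 = 1.20·10^-7.

1.20·10^-7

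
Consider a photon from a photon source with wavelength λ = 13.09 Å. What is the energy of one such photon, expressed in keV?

0.947 keV

First convert: λ = 13.09 Å = 1.309e-9 m.
For a photon E = hc/λ, so E = 1.518e-16 J.
Converting to keV: E = 0.9472 keV ≈ 0.947 keV.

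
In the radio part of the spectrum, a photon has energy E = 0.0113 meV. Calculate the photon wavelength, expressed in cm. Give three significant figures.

11.0 cm

(h = 6.62607015 × 10^-34 J·s, c = 2.99792458 × 10^8 m/s, 1 eV = 1.602176634 × 10^-19 J.)
First convert: E = 0.0113 meV = 1.8105 × 10^-24 J.
The photon relation is λ = hc/E, giving λ = 0.1097 m.
Converting to cm: λ = 10.97 cm ≈ 11.0 cm.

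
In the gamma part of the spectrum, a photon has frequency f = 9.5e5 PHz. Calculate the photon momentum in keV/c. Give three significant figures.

3930 keV/c

Take h = 6.62607015e-34 J·s, c = 2.99792458e8 m/s, 1 eV = 1.602176634e-19 J.
In SI units: f = 9.5e5 PHz = 9.5e20 Hz.
Since p = hf/c for a photon, p = 2.100e-21 kg·m/s.
Converting to keV/c: p = 3929 keV/c ≈ 3930 keV/c.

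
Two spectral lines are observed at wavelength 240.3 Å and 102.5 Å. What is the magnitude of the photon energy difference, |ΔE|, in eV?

Using E = hc/λ: E₁ = 8.2665·10^-18 J, E₂ = 1.9380·10^-17 J.
|ΔE| = |8.2665·10^-18 − 1.9380·10^-17| = 1.11·10^-17 J = 69.4 eV.

69.4 eV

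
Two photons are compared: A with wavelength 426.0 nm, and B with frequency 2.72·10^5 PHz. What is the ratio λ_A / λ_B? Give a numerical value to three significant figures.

3.87·10^5

λ_A = 4.260·10^-7 m (from wavelength = 426.0 nm, via λ given directly).
λ_B = 1.102·10^-12 m (from frequency = 2.72·10^5 PHz, via λ = c/f).
Ratio = 4.260·10^-7 / 1.102·10^-12 = 3.87·10^5.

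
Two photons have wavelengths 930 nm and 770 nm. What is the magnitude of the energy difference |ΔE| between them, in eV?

0.277 eV

Using E = hc/λ: E₁ = 2.136e-19 J, E₂ = 2.580e-19 J.
|ΔE| = |2.136e-19 − 2.580e-19| = 4.44e-20 J = 0.277 eV.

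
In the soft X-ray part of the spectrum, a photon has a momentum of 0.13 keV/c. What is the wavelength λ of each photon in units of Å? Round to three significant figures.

Use h = 6.62607015·10^-34 J·s, c = 2.99792458·10^8 m/s, 1 eV = 1.602176634·10^-19 J.
In SI units: p = 0.13 keV/c = 6.9476·10^-26 kg·m/s.
Since λ = h/p for a photon, λ = 9.537·10^-9 m.
Converting to Å: λ = 95.37 Å ≈ 95.4 Å.

95.4 Å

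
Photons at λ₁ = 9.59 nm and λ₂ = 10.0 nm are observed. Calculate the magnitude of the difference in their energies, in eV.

Using E = hc/λ: E₁ = 2.071 × 10^-17 J, E₂ = 1.986 × 10^-17 J.
|ΔE| = |2.071 × 10^-17 − 1.986 × 10^-17| = 8.49 × 10^-19 J = 5.30 eV.

5.30 eV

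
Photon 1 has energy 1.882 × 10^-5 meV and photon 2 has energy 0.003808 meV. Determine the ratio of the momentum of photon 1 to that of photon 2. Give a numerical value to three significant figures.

p_1 = 1.006 × 10^-35 kg·m/s (from energy = 1.882 × 10^-5 meV, via p = E/c).
p_2 = 2.035 × 10^-33 kg·m/s (from energy = 0.003808 meV, via p = E/c).
Ratio = 1.006 × 10^-35 / 2.035 × 10^-33 = 4.94 × 10^-3.

4.94 × 10^-3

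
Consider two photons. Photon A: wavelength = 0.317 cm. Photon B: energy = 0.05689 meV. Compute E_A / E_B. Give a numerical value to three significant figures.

6.87

E_A = 6.266·10^-23 J (from wavelength = 0.317 cm, via E = hc/λ).
E_B = 9.115·10^-24 J (from energy = 0.05689 meV, via E given directly).
Ratio = 6.266·10^-23 / 9.115·10^-24 = 6.87.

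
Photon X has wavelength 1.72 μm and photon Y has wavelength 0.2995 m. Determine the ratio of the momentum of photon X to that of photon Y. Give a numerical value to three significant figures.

1.74 × 10^5

p_X = 3.852 × 10^-28 kg·m/s (from wavelength = 1.72 μm, via p = h/λ).
p_Y = 2.212 × 10^-33 kg·m/s (from wavelength = 0.2995 m, via p = h/λ).
Ratio = 3.852 × 10^-28 / 2.212 × 10^-33 = 1.74 × 10^5.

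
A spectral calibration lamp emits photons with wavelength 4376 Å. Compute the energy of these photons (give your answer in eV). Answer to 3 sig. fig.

Convert to SI: λ = 4376 Å = 4.376·10^-7 m.
Apply E = hc/λ: E = 4.539·10^-19 J.
Converting to eV: E = 2.833 eV ≈ 2.83 eV.

2.83 eV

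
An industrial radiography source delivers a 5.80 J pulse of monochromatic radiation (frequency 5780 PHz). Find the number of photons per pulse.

Per-photon energy: E = 3.830 × 10^-15 J (from frequency = 5780 PHz).
N = E_total / E_photon = 5.80 J / 3.830 × 10^-15 J = 1.51 × 10^15.

1.51 × 10^15 photons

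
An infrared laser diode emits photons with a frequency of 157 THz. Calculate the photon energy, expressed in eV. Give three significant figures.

(h = 6.62607015 × 10^-34 J·s, 1 eV = 1.602176634 × 10^-19 J.)
In SI units: f = 157 THz = 1.57 × 10^14 Hz.
For a photon E = hf, so E = 1.040 × 10^-19 J.
Converting to eV: E = 0.6493 eV ≈ 0.649 eV.

0.649 eV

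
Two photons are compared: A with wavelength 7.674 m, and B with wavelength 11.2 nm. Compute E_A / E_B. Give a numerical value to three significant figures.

E_A = 2.589 × 10^-26 J (from wavelength = 7.674 m, via E = hc/λ).
E_B = 1.774 × 10^-17 J (from wavelength = 11.2 nm, via E = hc/λ).
Ratio = 2.589 × 10^-26 / 1.774 × 10^-17 = 1.46 × 10^-9.

1.46 × 10^-9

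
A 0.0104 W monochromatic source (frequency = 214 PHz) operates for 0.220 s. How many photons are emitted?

1.61 × 10^13 photons

Total energy: E_total = P·t = 0.0104 × 0.220 = 0.002288 J.
Per-photon energy: E = 1.418 × 10^-16 J.
N = E_total / E_photon = 1.61 × 10^13.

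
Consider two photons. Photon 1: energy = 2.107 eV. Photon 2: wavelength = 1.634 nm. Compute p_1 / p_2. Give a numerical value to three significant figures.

2.78 × 10^-3

p_1 = 1.126 × 10^-27 kg·m/s (from energy = 2.107 eV, via p = E/c).
p_2 = 4.055 × 10^-25 kg·m/s (from wavelength = 1.634 nm, via p = h/λ).
Ratio = 1.126 × 10^-27 / 4.055 × 10^-25 = 2.78 × 10^-3.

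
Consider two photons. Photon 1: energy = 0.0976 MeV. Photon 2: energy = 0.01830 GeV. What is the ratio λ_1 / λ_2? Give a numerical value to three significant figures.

λ_1 = 1.270e-11 m (from energy = 0.0976 MeV, via λ = hc/E).
λ_2 = 6.775e-14 m (from energy = 0.01830 GeV, via λ = hc/E).
Ratio = 1.270e-11 / 6.775e-14 = 187.

187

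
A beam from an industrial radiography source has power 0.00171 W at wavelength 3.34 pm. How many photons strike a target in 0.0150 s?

Total energy: E_total = P·t = 0.00171 × 0.0150 = 2.565e-5 J.
Per-photon energy: E = 5.947e-14 J.
N = E_total / E_photon = 4.31e8.

4.31e8 photons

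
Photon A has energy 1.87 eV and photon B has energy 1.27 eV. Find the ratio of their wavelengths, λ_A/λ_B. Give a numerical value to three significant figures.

λ_A = 6.630 × 10^-7 m (from energy = 1.87 eV, via λ = hc/E).
λ_B = 9.763 × 10^-7 m (from energy = 1.27 eV, via λ = hc/E).
Ratio = 6.630 × 10^-7 / 9.763 × 10^-7 = 0.679.

0.679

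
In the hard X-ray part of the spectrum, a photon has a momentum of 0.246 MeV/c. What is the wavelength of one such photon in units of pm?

5.04 pm

Use h = 6.62607015e-34 J·s, c = 2.99792458e8 m/s, 1 eV = 1.602176634e-19 J.
In SI units: p = 0.246 MeV/c = 1.3147e-22 kg·m/s.
For a photon λ = h/p, so λ = 5.040e-12 m.
Converting to pm: λ = 5.040 pm ≈ 5.04 pm.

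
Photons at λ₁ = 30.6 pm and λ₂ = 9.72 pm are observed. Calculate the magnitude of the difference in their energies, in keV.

Using E = hc/λ: E₁ = 6.492 × 10^-15 J, E₂ = 2.044 × 10^-14 J.
|ΔE| = |6.492 × 10^-15 − 2.044 × 10^-14| = 1.39 × 10^-14 J = 87.0 keV.

87.0 keV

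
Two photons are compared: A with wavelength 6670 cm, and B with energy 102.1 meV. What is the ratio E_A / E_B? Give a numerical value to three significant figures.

1.82e-7

E_A = 2.978e-27 J (from wavelength = 6670 cm, via E = hc/λ).
E_B = 1.636e-20 J (from energy = 102.1 meV, via E given directly).
Ratio = 2.978e-27 / 1.636e-20 = 1.82e-7.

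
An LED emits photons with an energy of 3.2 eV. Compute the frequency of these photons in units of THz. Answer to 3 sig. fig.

Use h = 6.62607015 × 10^-34 J·s, 1 eV = 1.602176634 × 10^-19 J.
Convert to SI: E = 3.2 eV = 5.1270 × 10^-19 J.
Apply f = E/h: f = 7.738 × 10^14 Hz.
Converting to THz: f = 773.8 THz ≈ 774 THz.

774 THz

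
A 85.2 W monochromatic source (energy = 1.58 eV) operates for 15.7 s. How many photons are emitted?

5.28e21 photons

Total energy: E_total = P·t = 85.2 × 15.7 = 1338 J.
Per-photon energy: E = 2.531e-19 J.
N = E_total / E_photon = 5.28e21.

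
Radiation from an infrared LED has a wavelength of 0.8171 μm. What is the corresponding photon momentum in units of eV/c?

1.52 eV/c

(h = 6.62607015 × 10^-34 J·s, c = 2.99792458 × 10^8 m/s, 1 eV = 1.602176634 × 10^-19 J.)
Convert to SI: λ = 0.8171 μm = 8.171 × 10^-7 m.
Apply p = h/λ: p = 8.109 × 10^-28 kg·m/s.
Converting to eV/c: p = 1.517 eV/c ≈ 1.52 eV/c.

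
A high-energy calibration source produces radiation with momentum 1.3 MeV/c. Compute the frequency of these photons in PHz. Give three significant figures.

Use h = 6.62607015e-34 J·s, c = 2.99792458e8 m/s, 1 eV = 1.602176634e-19 J.
In SI units: p = 1.3 MeV/c = 6.9476e-22 kg·m/s.
Since f = pc/h for a photon, f = 3.143e20 Hz.
Converting to PHz: f = 314300 PHz ≈ 3.14e5 PHz.

3.14e5 PHz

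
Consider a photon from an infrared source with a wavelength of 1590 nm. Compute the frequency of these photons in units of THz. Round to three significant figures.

Use c = 2.99792458·10^8 m/s.
In SI units: λ = 1590 nm = 1.59·10^-6 m.
Since f = c/λ for a photon, f = 1.885·10^14 Hz.
Converting to THz: f = 188.5 THz ≈ 189 THz.

189 THz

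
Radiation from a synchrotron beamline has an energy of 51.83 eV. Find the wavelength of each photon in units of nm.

Convert to SI: E = 51.83 eV = 8.3041e-18 J.
Since λ = hc/E for a photon, λ = 2.392e-8 m.
Converting to nm: λ = 23.92 nm ≈ 23.9 nm.

23.9 nm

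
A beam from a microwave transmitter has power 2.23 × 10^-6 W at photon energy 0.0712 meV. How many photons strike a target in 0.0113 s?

Total energy: E_total = P·t = 2.23 × 10^-6 × 0.0113 = 2.520 × 10^-8 J.
Per-photon energy: E = 1.141 × 10^-23 J.
N = E_total / E_photon = 2.21 × 10^15.

2.21 × 10^15 photons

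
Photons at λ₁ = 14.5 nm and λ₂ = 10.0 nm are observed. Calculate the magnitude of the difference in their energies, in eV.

38.5 eV

Using E = hc/λ: E₁ = 1.370 × 10^-17 J, E₂ = 1.986 × 10^-17 J.
|ΔE| = |1.370 × 10^-17 − 1.986 × 10^-17| = 6.16 × 10^-18 J = 38.5 eV.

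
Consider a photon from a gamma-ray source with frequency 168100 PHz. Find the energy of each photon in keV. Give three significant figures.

695 keV

Use h = 6.62607015·10^-34 J·s, 1 eV = 1.602176634·10^-19 J.
First convert: f = 168100 PHz = 1.681·10^20 Hz.
For a photon E = hf, so E = 1.114·10^-13 J.
Converting to keV: E = 695.2 keV ≈ 695 keV.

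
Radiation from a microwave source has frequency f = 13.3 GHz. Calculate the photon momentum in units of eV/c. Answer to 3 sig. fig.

Convert to SI: f = 13.3 GHz = 1.33 × 10^10 Hz.
Since p = hf/c for a photon, p = 2.940 × 10^-32 kg·m/s.
Converting to eV/c: p = 5.500 × 10^-5 eV/c ≈ 5.50 × 10^-5 eV/c.

5.50 × 10^-5 eV/c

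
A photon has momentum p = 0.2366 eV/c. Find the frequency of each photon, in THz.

57.2 THz

In SI units: p = 0.2366 eV/c = 1.2645 × 10^-28 kg·m/s.
For a photon f = pc/h, so f = 5.721 × 10^13 Hz.
Converting to THz: f = 57.21 THz ≈ 57.2 THz.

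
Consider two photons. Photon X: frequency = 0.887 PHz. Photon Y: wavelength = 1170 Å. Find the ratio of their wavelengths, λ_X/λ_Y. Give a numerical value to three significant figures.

λ_X = 3.380·10^-7 m (from frequency = 0.887 PHz, via λ = c/f).
λ_Y = 1.170·10^-7 m (from wavelength = 1170 Å, via λ given directly).
Ratio = 3.380·10^-7 / 1.170·10^-7 = 2.89.

2.89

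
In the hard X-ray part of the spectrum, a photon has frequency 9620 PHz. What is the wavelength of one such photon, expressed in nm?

0.0312 nm

Convert to SI: f = 9620 PHz = 9.62e18 Hz.
The photon relation is λ = c/f, giving λ = 3.116e-11 m.
Converting to nm: λ = 0.03116 nm ≈ 0.0312 nm.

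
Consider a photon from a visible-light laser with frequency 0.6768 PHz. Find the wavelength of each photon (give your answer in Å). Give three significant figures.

Take c = 2.99792458·10^8 m/s.
First convert: f = 0.6768 PHz = 6.768·10^14 Hz.
Apply λ = c/f: λ = 4.430·10^-7 m.
Converting to Å: λ = 4430 Å ≈ 4430 Å.

4430 Å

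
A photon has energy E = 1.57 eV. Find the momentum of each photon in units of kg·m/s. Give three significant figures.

8.39 × 10^-28 kg·m/s

Take c = 2.99792458 × 10^8 m/s, 1 eV = 1.602176634 × 10^-19 J.
In SI units: E = 1.57 eV = 2.5154 × 10^-19 J.
Since p = E/c for a photon, p = 8.391 × 10^-28 kg·m/s.
So p ≈ 8.39 × 10^-28 kg·m/s.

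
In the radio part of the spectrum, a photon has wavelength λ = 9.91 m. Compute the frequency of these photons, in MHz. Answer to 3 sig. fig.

30.3 MHz

(c = 2.99792458e8 m/s.)
The photon relation is f = c/λ, giving f = 3.025e7 Hz.
Converting to MHz: f = 30.25 MHz ≈ 30.3 MHz.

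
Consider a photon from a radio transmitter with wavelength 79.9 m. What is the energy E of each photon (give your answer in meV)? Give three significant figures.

1.55 × 10^-5 meV

Use h = 6.62607015 × 10^-34 J·s, c = 2.99792458 × 10^8 m/s, 1 eV = 1.602176634 × 10^-19 J.
For a photon E = hc/λ, so E = 2.486 × 10^-27 J.
Converting to meV: E = 1.552 × 10^-5 meV ≈ 1.55 × 10^-5 meV.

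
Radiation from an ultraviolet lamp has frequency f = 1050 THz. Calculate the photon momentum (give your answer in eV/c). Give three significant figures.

(h = 6.62607015e-34 J·s, c = 2.99792458e8 m/s, 1 eV = 1.602176634e-19 J.)
First convert: f = 1050 THz = 1.05e15 Hz.
For a photon p = hf/c, so p = 2.321e-27 kg·m/s.
Converting to eV/c: p = 4.342 eV/c ≈ 4.34 eV/c.

4.34 eV/c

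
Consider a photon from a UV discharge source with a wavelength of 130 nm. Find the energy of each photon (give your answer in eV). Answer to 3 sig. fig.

Convert to SI: λ = 130 nm = 1.3e-7 m.
Apply E = hc/λ: E = 1.528e-18 J.
Converting to eV: E = 9.537 eV ≈ 9.54 eV.

9.54 eV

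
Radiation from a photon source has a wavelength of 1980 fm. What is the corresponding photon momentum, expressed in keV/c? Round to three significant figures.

626 keV/c

Use h = 6.62607015·10^-34 J·s, c = 2.99792458·10^8 m/s, 1 eV = 1.602176634·10^-19 J.
First convert: λ = 1980 fm = 1.98·10^-12 m.
For a photon p = h/λ, so p = 3.347·10^-22 kg·m/s.
Converting to keV/c: p = 626.2 keV/c ≈ 626 keV/c.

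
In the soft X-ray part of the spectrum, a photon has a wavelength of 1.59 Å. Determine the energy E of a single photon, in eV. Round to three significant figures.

Use h = 6.62607015 × 10^-34 J·s, c = 2.99792458 × 10^8 m/s, 1 eV = 1.602176634 × 10^-19 J.
In SI units: λ = 1.59 Å = 1.59 × 10^-10 m.
The photon relation is E = hc/λ, giving E = 1.249 × 10^-15 J.
Converting to eV: E = 7798 eV ≈ 7800 eV.

7800 eV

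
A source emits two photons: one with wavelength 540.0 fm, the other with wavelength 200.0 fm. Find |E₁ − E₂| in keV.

Using E = hc/λ: E₁ = 3.6786e-13 J, E₂ = 9.9322e-13 J.
|ΔE| = |3.6786e-13 − 9.9322e-13| = 6.25e-13 J = 3900 keV.

3900 keV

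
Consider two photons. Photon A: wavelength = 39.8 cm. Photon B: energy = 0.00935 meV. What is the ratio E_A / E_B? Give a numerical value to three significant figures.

E_A = 4.991 × 10^-25 J (from wavelength = 39.8 cm, via E = hc/λ).
E_B = 1.498 × 10^-24 J (from energy = 0.00935 meV, via E given directly).
Ratio = 4.991 × 10^-25 / 1.498 × 10^-24 = 0.333.

0.333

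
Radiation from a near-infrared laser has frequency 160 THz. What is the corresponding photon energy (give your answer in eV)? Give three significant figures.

In SI units: f = 160 THz = 1.6e14 Hz.
Since E = hf for a photon, E = 1.060e-19 J.
Converting to eV: E = 0.6617 eV ≈ 0.662 eV.

0.662 eV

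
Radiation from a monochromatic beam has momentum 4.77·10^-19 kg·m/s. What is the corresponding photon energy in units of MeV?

Since E = pc for a photon, E = 1.430·10^-10 J.
Converting to MeV: E = 892.5 MeV ≈ 893 MeV.

893 MeV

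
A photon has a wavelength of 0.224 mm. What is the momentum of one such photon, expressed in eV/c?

Use h = 6.62607015 × 10^-34 J·s, c = 2.99792458 × 10^8 m/s, 1 eV = 1.602176634 × 10^-19 J.
In SI units: λ = 0.224 mm = 2.24 × 10^-4 m.
The photon relation is p = h/λ, giving p = 2.958 × 10^-30 kg·m/s.
Converting to eV/c: p = 0.005535 eV/c ≈ 5.54 × 10^-3 eV/c.

5.54 × 10^-3 eV/c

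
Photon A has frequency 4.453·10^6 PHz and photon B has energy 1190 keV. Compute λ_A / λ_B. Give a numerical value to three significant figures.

0.0646

λ_A = 6.732·10^-14 m (from frequency = 4.453·10^6 PHz, via λ = c/f).
λ_B = 1.042·10^-12 m (from energy = 1190 keV, via λ = hc/E).
Ratio = 6.732·10^-14 / 1.042·10^-12 = 0.0646.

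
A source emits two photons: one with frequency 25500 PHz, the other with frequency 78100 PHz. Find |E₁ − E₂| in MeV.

0.218 MeV

Using E = hf: E₁ = 1.690e-14 J, E₂ = 5.175e-14 J.
|ΔE| = |1.690e-14 − 5.175e-14| = 3.49e-14 J = 0.218 MeV.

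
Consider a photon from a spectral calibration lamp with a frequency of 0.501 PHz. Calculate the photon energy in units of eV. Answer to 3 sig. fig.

2.07 eV

(h = 6.62607015e-34 J·s, 1 eV = 1.602176634e-19 J.)
First convert: f = 0.501 PHz = 5.01e14 Hz.
For a photon E = hf, so E = 3.320e-19 J.
Converting to eV: E = 2.072 eV ≈ 2.07 eV.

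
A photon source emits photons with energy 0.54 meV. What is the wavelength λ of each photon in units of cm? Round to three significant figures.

0.230 cm

First convert: E = 0.54 meV = 8.6518·10^-23 J.
Apply λ = hc/E: λ = 0.002296 m.
Converting to cm: λ = 0.2296 cm ≈ 0.230 cm.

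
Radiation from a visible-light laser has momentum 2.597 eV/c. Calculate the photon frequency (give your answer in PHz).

0.628 PHz

(h = 6.62607015e-34 J·s, c = 2.99792458e8 m/s, 1 eV = 1.602176634e-19 J.)
In SI units: p = 2.597 eV/c = 1.3879e-27 kg·m/s.
The photon relation is f = pc/h, giving f = 6.280e14 Hz.
Converting to PHz: f = 0.6280 PHz ≈ 0.628 PHz.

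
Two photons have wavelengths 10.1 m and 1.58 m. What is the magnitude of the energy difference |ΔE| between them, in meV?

6.62 × 10^-4 meV

Using E = hc/λ: E₁ = 1.967 × 10^-26 J, E₂ = 1.257 × 10^-25 J.
|ΔE| = |1.967 × 10^-26 − 1.257 × 10^-25| = 1.06 × 10^-25 J = 6.62 × 10^-4 meV.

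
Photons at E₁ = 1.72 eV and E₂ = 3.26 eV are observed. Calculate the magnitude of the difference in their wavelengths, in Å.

Using λ = hc/E: λ₁ = 7.208 × 10^-7 m, λ₂ = 3.803 × 10^-7 m.
|Δλ| = |7.208 × 10^-7 − 3.803 × 10^-7| = 3.41 × 10^-7 m = 3410 Å.

3410 Å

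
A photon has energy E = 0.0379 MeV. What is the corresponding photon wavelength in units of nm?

In SI units: E = 0.0379 MeV = 6.0722 × 10^-15 J.
Since λ = hc/E for a photon, λ = 3.271 × 10^-11 m.
Converting to nm: λ = 0.03271 nm ≈ 0.0327 nm.

0.0327 nm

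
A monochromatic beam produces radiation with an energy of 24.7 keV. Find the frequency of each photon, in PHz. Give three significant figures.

In SI units: E = 24.7 keV = 3.9574e-15 J.
The photon relation is f = E/h, giving f = 5.972e18 Hz.
Converting to PHz: f = 5972 PHz ≈ 5970 PHz.

5970 PHz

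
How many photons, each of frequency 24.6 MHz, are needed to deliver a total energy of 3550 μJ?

2.18e23 photons

Per-photon energy: E = 1.630e-26 J (from frequency = 24.6 MHz).
N = E_total / E_photon = 0.00355 J / 1.630e-26 J = 2.18e23.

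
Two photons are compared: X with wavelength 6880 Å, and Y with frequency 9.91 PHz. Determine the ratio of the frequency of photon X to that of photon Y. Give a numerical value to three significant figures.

0.0440

f_X = 4.357·10^14 Hz (from wavelength = 6880 Å, via f = c/λ).
f_Y = 9.910·10^15 Hz (from frequency = 9.91 PHz, via f given directly).
Ratio = 4.357·10^14 / 9.910·10^15 = 0.0440.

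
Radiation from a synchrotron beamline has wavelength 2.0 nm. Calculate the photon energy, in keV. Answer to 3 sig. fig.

0.620 keV

In SI units: λ = 2.0 nm = 2.0 × 10^-9 m.
Since E = hc/λ for a photon, E = 9.932 × 10^-17 J.
Converting to keV: E = 0.6199 keV ≈ 0.620 keV.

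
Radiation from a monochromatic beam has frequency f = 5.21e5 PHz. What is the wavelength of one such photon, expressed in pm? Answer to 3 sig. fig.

Take c = 2.99792458e8 m/s.
Convert to SI: f = 5.21e5 PHz = 5.21e20 Hz.
The photon relation is λ = c/f, giving λ = 5.754e-13 m.
Converting to pm: λ = 0.5754 pm ≈ 0.575 pm.

0.575 pm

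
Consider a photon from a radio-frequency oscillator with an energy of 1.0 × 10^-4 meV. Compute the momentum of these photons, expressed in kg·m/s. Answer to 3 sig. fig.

Convert to SI: E = 1.0 × 10^-4 meV = 1.6022 × 10^-26 J.
The photon relation is p = E/c, giving p = 5.344 × 10^-35 kg·m/s.
So p ≈ 5.34 × 10^-35 kg·m/s.

5.34 × 10^-35 kg·m/s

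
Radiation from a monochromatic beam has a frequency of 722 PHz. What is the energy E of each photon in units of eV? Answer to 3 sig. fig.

2990 eV

Use h = 6.62607015e-34 J·s, 1 eV = 1.602176634e-19 J.
First convert: f = 722 PHz = 7.22e17 Hz.
For a photon E = hf, so E = 4.784e-16 J.
Converting to eV: E = 2986 eV ≈ 2990 eV.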